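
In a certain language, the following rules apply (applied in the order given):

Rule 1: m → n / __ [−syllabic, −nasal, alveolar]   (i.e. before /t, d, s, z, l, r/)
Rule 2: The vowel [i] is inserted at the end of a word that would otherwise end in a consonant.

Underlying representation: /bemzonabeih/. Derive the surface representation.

benzonabeihi

Rule 1 (nasal place assimilation): /m/ precedes the alveolar consonant /z/, so it assimilates in place to [n]. /bemzonabeih/ → benzonabeih.
Rule 2 (final i-epenthesis): the form ends in the consonant /h/, so [i] is inserted word-finally. /benzonabeih/ → benzonabeihi.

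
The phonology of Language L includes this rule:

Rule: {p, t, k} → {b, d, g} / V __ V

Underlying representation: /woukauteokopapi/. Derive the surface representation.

/k/ is a voiceless stop between vowels /u/ and /a/, so it voices to [g].
/t/ is a voiceless stop between vowels /u/ and /e/, so it voices to [d].
/k/ is a voiceless stop between vowels /o/ and /o/, so it voices to [g].
/p/ is a voiceless stop between vowels /o/ and /a/, so it voices to [b].
/p/ is a voiceless stop between vowels /a/ and /i/, so it voices to [b].
Surface form: [wougaudeogobabi].

wougaudeogobabi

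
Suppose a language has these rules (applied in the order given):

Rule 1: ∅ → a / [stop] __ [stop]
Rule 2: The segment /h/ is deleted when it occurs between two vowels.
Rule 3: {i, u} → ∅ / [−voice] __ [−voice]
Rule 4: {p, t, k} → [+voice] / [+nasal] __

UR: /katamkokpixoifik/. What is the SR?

katamgokapxoifk

Rule 1 (stop-cluster a-epenthesis): /k/ and /p/ form a stop–stop cluster, so [a] is inserted between them. /katamkokpixoifik/ → katamkokapixoifik.
Rule 2 (intervocalic h-deletion): no segment meets the environment; /katamkokapixoifik/ is unchanged.
Rule 3 (high vowel syncope): /i/ is a high vowel flanked by voiceless consonants /p/ and /x/, so it deletes. /i/ is a high vowel flanked by voiceless consonants /f/ and /k/, so it deletes. /katamkokapixoifik/ → katamkokapxoifk.
Rule 4 (post-nasal voicing): /k/ is a voiceless stop immediately after the nasal /m/, so it voices to [g]. /katamkokapxoifk/ → katamgokapxoifk.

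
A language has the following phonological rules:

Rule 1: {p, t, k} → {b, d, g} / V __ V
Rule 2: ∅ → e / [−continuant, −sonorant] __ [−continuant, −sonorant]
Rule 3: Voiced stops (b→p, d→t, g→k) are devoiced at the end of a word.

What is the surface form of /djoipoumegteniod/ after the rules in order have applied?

djoiboumegeteniot

Rule 1 (intervocalic voicing): /p/ is a voiceless stop between vowels /i/ and /o/, so it voices to [b]. /djoipoumegteniod/ → djoiboumegteniod.
Rule 2 (stop-cluster e-epenthesis): /g/ and /t/ form a stop–stop cluster, so [e] is inserted between them. /djoiboumegteniod/ → djoiboumegeteniod.
Rule 3 (final devoicing): /d/ is a voiced stop in word-final position, so it devoices to [t]. /djoiboumegeteniod/ → djoiboumegeteniot.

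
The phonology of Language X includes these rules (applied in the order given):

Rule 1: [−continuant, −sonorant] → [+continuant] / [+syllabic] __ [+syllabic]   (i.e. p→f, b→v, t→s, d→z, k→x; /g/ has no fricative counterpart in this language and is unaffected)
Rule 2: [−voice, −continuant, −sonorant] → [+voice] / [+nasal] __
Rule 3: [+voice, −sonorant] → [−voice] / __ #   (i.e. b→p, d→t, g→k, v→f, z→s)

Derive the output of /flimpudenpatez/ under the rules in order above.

flimbuzenbases

Rule 1 (intervocalic spirantization): /d/ is a stop between vowels /u/ and /e/, so it spirantizes to the fricative [z]. /t/ is a stop between vowels /a/ and /e/, so it spirantizes to the fricative [s]. /flimpudenpatez/ → flimpuzenpasez.
Rule 2 (post-nasal voicing): /p/ is a voiceless stop immediately after the nasal /m/, so it voices to [b]. /p/ is a voiceless stop immediately after the nasal /n/, so it voices to [b]. /flimpuzenpasez/ → flimbuzenbasez.
Rule 3 (final devoicing): /z/ is a voiced obstruent in word-final position, so it devoices to [s]. /flimbuzenbasez/ → flimbuzenbases.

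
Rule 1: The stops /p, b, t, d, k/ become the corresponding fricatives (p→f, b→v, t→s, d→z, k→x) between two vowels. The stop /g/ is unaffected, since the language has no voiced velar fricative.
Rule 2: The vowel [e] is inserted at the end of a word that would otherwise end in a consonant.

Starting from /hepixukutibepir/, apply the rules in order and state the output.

Rule 1 (intervocalic spirantization): /p/ is a stop between vowels /e/ and /i/, so it spirantizes to the fricative [f]. /k/ is a stop between vowels /u/ and /u/, so it spirantizes to the fricative [x]. /t/ is a stop between vowels /u/ and /i/, so it spirantizes to the fricative [s]. /b/ is a stop between vowels /i/ and /e/, so it spirantizes to the fricative [v]. /p/ is a stop between vowels /e/ and /i/, so it spirantizes to the fricative [f]. /hepixukutibepir/ → hefixuxusivefir.
Rule 2 (final e-epenthesis): the form ends in the consonant /r/, so [e] is inserted word-finally. /hefixuxusivefir/ → hefixuxusivefire.

hefixuxusivefire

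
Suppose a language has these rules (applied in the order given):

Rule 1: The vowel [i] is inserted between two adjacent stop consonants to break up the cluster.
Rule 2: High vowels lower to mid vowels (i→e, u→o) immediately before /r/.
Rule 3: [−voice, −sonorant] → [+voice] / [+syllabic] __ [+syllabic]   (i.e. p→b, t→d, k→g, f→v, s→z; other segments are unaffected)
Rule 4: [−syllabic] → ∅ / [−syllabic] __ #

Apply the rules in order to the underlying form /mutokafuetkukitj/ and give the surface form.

mudogavuedigugit

Rule 1 (stop-cluster i-epenthesis): /t/ and /k/ form a stop–stop cluster, so [i] is inserted between them. /mutokafuetkukitj/ → mutokafuetikukitj.
Rule 2 (pre-rhotic lowering): no segment meets the environment; /mutokafuetikukitj/ is unchanged.
Rule 3 (intervocalic voicing): /t/ is a voiceless obstruent between vowels /u/ and /o/, so it voices to [d]. /k/ is a voiceless obstruent between vowels /o/ and /a/, so it voices to [g]. /f/ is a voiceless obstruent between vowels /a/ and /u/, so it voices to [v]. /t/ is a voiceless obstruent between vowels /e/ and /i/, so it voices to [d]. /k/ is a voiceless obstruent between vowels /i/ and /u/, so it voices to [g]. /k/ is a voiceless obstruent between vowels /u/ and /i/, so it voices to [g]. /mutokafuetikukitj/ → mudogavuedigugitj.
Rule 4 (final cluster simplification): /j/ is the second consonant of a word-final cluster /tj/, so it deletes. /mudogavuedigugitj/ → mudogavuedigugit.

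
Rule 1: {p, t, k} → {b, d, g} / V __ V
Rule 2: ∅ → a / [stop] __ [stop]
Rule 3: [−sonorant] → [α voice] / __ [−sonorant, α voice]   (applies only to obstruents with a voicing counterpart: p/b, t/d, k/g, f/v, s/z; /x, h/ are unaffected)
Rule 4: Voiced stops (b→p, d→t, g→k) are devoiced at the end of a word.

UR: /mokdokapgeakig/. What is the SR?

mokadogapageagik

Rule 1 (intervocalic voicing): /k/ is a voiceless stop between vowels /o/ and /a/, so it voices to [g]. /k/ is a voiceless stop between vowels /a/ and /i/, so it voices to [g]. /mokdokapgeakig/ → mokdogapgeagig.
Rule 2 (stop-cluster a-epenthesis): /k/ and /d/ form a stop–stop cluster, so [a] is inserted between them. /p/ and /g/ form a stop–stop cluster, so [a] is inserted between them. /mokdogapgeagig/ → mokadogapageagig.
Rule 3 (regressive voicing assimilation): no segment meets the environment; /mokadogapageagig/ is unchanged.
Rule 4 (final devoicing): /g/ is a voiced stop in word-final position, so it devoices to [k]. /mokadogapageagig/ → mokadogapageagik.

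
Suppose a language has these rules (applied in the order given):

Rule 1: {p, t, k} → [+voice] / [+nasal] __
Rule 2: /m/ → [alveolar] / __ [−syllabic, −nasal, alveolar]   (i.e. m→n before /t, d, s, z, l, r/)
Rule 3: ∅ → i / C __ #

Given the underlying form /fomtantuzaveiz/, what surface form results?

Rule 1 (post-nasal voicing): /t/ is a voiceless stop immediately after the nasal /m/, so it voices to [d]. /t/ is a voiceless stop immediately after the nasal /n/, so it voices to [d]. /fomtantuzaveiz/ → fomdanduzaveiz.
Rule 2 (nasal place assimilation): /m/ precedes the alveolar consonant /d/, so it assimilates in place to [n]. /fomdanduzaveiz/ → fondanduzaveiz.
Rule 3 (final i-epenthesis): the form ends in the consonant /z/, so [i] is inserted word-finally. /fondanduzaveiz/ → fondanduzaveizi.

fondanduzaveizi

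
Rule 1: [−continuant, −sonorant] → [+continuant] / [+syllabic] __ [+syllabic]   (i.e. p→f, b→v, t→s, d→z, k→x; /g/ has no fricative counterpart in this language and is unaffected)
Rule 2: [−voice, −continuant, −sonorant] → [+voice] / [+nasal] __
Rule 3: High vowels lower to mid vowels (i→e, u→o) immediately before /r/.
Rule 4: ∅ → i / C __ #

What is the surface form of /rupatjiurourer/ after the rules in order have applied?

Rule 1 (intervocalic spirantization): /p/ is a stop between vowels /u/ and /a/, so it spirantizes to the fricative [f]. /rupatjiurourer/ → rufatjiurourer.
Rule 2 (post-nasal voicing): no segment meets the environment; /rufatjiurourer/ is unchanged.
Rule 3 (pre-rhotic lowering): /u/ is a high vowel immediately before /r/, so it lowers to [o]. /u/ is a high vowel immediately before /r/, so it lowers to [o]. /rufatjiurourer/ → rufatjioroorer.
Rule 4 (final i-epenthesis): the form ends in the consonant /r/, so [i] is inserted word-finally. /rufatjioroorer/ → rufatjiorooreri.

rufatjiorooreri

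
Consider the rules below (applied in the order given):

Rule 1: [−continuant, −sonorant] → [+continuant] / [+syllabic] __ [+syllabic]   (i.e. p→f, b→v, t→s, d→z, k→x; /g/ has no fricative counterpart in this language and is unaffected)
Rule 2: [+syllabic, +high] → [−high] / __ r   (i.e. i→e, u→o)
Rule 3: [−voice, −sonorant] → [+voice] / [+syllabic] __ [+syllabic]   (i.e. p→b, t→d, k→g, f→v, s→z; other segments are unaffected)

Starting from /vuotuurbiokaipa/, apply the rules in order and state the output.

vuozuorbioxaiva

Rule 1 (intervocalic spirantization): /t/ is a stop between vowels /o/ and /u/, so it spirantizes to the fricative [s]. /k/ is a stop between vowels /o/ and /a/, so it spirantizes to the fricative [x]. /p/ is a stop between vowels /i/ and /a/, so it spirantizes to the fricative [f]. /vuotuurbiokaipa/ → vuosuurbioxaifa.
Rule 2 (pre-rhotic lowering): /u/ is a high vowel immediately before /r/, so it lowers to [o]. /vuosuurbioxaifa/ → vuosuorbioxaifa.
Rule 3 (intervocalic voicing): /s/ is a voiceless obstruent between vowels /o/ and /u/, so it voices to [z]. /f/ is a voiceless obstruent between vowels /i/ and /a/, so it voices to [v]. /vuosuorbioxaifa/ → vuozuorbioxaiva.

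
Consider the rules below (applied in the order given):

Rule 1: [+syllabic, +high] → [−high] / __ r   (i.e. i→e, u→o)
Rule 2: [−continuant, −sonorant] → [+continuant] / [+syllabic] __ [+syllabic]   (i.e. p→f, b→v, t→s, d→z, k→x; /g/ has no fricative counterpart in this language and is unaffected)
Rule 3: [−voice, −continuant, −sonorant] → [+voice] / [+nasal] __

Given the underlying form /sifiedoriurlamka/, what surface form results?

Rule 1 (pre-rhotic lowering): /u/ is a high vowel immediately before /r/, so it lowers to [o]. /sifiedoriurlamka/ → sifiedoriorlamka.
Rule 2 (intervocalic spirantization): /d/ is a stop between vowels /e/ and /o/, so it spirantizes to the fricative [z]. /sifiedoriorlamka/ → sifiezoriorlamka.
Rule 3 (post-nasal voicing): /k/ is a voiceless stop immediately after the nasal /m/, so it voices to [g]. /sifiezoriorlamka/ → sifiezoriorlamga.

sifiezoriorlamga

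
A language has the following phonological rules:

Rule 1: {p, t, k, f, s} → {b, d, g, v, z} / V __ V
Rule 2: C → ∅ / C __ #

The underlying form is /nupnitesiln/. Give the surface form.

Rule 1 (intervocalic voicing): /t/ is a voiceless obstruent between vowels /i/ and /e/, so it voices to [d]. /s/ is a voiceless obstruent between vowels /e/ and /i/, so it voices to [z]. /nupnitesiln/ → nupnideziln.
Rule 2 (final cluster simplification): /n/ is the second consonant of a word-final cluster /ln/, so it deletes. /nupnideziln/ → nupnidezil.

nupnidezil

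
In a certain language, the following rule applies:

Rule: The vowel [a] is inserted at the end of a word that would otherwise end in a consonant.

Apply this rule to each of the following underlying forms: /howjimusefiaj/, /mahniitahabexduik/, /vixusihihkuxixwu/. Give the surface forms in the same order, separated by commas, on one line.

howjimusefiaja, mahniitahabexduika, vixusihihkuxixwu

/howjimusefiaj/: the form ends in the consonant /j/, so [a] is inserted word-finally. → [howjimusefiaja].
/mahniitahabexduik/: the form ends in the consonant /k/, so [a] is inserted word-finally. → [mahniitahabexduika].
/vixusihihkuxixwu/: the rule's environment is not met; surfaces unchanged as [vixusihihkuxixwu].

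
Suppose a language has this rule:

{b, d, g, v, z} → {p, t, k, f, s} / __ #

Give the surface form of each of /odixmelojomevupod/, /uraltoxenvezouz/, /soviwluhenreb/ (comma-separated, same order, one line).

odixmelojomevupot, uraltoxenvezous, soviwluhenrep

/odixmelojomevupod/: /d/ is a voiced obstruent in word-final position, so it devoices to [t]. → [odixmelojomevupot].
/uraltoxenvezouz/: /z/ is a voiced obstruent in word-final position, so it devoices to [s]. → [uraltoxenvezous].
/soviwluhenreb/: /b/ is a voiced obstruent in word-final position, so it devoices to [p]. → [soviwluhenrep].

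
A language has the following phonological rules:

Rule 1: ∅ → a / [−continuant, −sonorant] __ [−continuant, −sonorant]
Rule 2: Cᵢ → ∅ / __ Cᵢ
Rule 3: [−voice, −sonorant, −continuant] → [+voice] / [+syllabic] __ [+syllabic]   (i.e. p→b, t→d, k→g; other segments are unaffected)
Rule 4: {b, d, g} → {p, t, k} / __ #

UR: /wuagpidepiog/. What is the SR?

Rule 1 (stop-cluster a-epenthesis): /g/ and /p/ form a stop–stop cluster, so [a] is inserted between them. /wuagpidepiog/ → wuagapidepiog.
Rule 2 (degemination): no segment meets the environment; /wuagapidepiog/ is unchanged.
Rule 3 (intervocalic voicing): /p/ is a voiceless stop between vowels /a/ and /i/, so it voices to [b]. /p/ is a voiceless stop between vowels /e/ and /i/, so it voices to [b]. /wuagapidepiog/ → wuagabidebiog.
Rule 4 (final devoicing): /g/ is a voiced stop in word-final position, so it devoices to [k]. /wuagabidebiog/ → wuagabidebiok.

wuagabidebiok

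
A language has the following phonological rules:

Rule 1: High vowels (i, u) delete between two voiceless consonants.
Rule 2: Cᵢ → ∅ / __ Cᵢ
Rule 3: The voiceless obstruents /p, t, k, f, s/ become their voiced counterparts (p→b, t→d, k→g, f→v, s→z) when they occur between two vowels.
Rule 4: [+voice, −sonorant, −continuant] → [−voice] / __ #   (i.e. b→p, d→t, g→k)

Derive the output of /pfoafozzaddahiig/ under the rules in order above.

Rule 1 (high vowel syncope): no segment meets the environment; /pfoafozzaddahiig/ is unchanged.
Rule 2 (degemination): /zz/ is a geminate; the first /z/ deletes. /dd/ is a geminate; the first /d/ deletes. /pfoafozzaddahiig/ → pfoafozadahiig.
Rule 3 (intervocalic voicing): /f/ is a voiceless obstruent between vowels /a/ and /o/, so it voices to [v]. /pfoafozadahiig/ → pfoavozadahiig.
Rule 4 (final devoicing): /g/ is a voiced stop in word-final position, so it devoices to [k]. /pfoavozadahiig/ → pfoavozadahiik.

pfoavozadahiik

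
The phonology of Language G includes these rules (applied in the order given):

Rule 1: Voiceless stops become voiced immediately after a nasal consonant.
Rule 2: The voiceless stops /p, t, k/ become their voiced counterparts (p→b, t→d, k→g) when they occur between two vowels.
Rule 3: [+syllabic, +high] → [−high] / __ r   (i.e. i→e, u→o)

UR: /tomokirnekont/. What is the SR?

tomogernegond

Rule 1 (post-nasal voicing): /t/ is a voiceless stop immediately after the nasal /n/, so it voices to [d]. /tomokirnekont/ → tomokirnekond.
Rule 2 (intervocalic voicing): /k/ is a voiceless stop between vowels /o/ and /i/, so it voices to [g]. /k/ is a voiceless stop between vowels /e/ and /o/, so it voices to [g]. /tomokirnekond/ → tomogirnegond.
Rule 3 (pre-rhotic lowering): /i/ is a high vowel immediately before /r/, so it lowers to [e]. /tomogirnegond/ → tomogernegond.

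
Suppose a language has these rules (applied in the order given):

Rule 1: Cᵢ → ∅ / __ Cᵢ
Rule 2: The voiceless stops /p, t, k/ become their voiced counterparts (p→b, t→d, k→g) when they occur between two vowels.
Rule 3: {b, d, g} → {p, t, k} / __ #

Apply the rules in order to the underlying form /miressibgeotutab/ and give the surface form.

miresibgeodudap

Rule 1 (degemination): /ss/ is a geminate; the first /s/ deletes. /miressibgeotutab/ → miresibgeotutab.
Rule 2 (intervocalic voicing): /t/ is a voiceless stop between vowels /o/ and /u/, so it voices to [d]. /t/ is a voiceless stop between vowels /u/ and /a/, so it voices to [d]. /miresibgeotutab/ → miresibgeodudab.
Rule 3 (final devoicing): /b/ is a voiced stop in word-final position, so it devoices to [p]. /miresibgeodudab/ → miresibgeodudap.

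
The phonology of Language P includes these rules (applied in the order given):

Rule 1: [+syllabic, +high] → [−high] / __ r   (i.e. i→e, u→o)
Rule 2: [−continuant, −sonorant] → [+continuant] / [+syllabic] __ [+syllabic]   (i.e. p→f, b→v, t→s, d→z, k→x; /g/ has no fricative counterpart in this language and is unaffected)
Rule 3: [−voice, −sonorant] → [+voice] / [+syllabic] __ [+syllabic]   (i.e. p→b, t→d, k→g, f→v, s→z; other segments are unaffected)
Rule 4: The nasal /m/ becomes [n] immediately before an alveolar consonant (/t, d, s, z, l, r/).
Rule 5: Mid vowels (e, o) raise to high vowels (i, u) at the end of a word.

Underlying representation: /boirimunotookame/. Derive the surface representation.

boerimunozooxami

Rule 1 (pre-rhotic lowering): /i/ is a high vowel immediately before /r/, so it lowers to [e]. /boirimunotookame/ → boerimunotookame.
Rule 2 (intervocalic spirantization): /t/ is a stop between vowels /o/ and /o/, so it spirantizes to the fricative [s]. /k/ is a stop between vowels /o/ and /a/, so it spirantizes to the fricative [x]. /boerimunotookame/ → boerimunosooxame.
Rule 3 (intervocalic voicing): /s/ is a voiceless obstruent between vowels /o/ and /o/, so it voices to [z]. /boerimunosooxame/ → boerimunozooxame.
Rule 4 (nasal place assimilation): no segment meets the environment; /boerimunozooxame/ is unchanged.
Rule 5 (final vowel raising): /e/ is a mid vowel in word-final position, so it raises to [i]. /boerimunozooxame/ → boerimunozooxami.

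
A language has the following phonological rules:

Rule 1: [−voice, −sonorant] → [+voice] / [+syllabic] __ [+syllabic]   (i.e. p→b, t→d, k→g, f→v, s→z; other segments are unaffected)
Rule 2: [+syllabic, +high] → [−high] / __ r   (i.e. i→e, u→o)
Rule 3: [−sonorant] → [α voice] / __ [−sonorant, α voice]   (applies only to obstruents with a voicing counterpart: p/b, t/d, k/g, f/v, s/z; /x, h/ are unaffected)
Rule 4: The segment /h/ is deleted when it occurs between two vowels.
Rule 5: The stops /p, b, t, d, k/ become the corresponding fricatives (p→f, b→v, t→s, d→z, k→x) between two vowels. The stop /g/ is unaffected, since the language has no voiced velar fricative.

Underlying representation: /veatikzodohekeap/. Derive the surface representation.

Rule 1 (intervocalic voicing): /t/ is a voiceless obstruent between vowels /a/ and /i/, so it voices to [d]. /k/ is a voiceless obstruent between vowels /e/ and /e/, so it voices to [g]. /veatikzodohekeap/ → veadikzodohegeap.
Rule 2 (pre-rhotic lowering): no segment meets the environment; /veadikzodohegeap/ is unchanged.
Rule 3 (regressive voicing assimilation): /k/ precedes the voiced obstruent /z/, so it voices to [g] by assimilation. /veadikzodohegeap/ → veadigzodohegeap.
Rule 4 (intervocalic h-deletion): /h/ occurs between vowels /o/ and /e/, so it deletes. /veadigzodohegeap/ → veadigzodoegeap.
Rule 5 (intervocalic spirantization): /d/ is a stop between vowels /a/ and /i/, so it spirantizes to the fricative [z]. /d/ is a stop between vowels /o/ and /o/, so it spirantizes to the fricative [z]. /veadigzodoegeap/ → veazigzozoegeap.

veazigzozoegeap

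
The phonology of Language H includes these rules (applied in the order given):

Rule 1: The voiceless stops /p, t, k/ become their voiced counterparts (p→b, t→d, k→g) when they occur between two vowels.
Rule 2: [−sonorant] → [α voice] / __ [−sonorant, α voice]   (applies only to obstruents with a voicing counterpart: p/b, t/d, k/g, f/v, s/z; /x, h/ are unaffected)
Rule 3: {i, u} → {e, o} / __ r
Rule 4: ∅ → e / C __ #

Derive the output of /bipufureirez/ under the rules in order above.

bibuforeereze

Rule 1 (intervocalic voicing): /p/ is a voiceless stop between vowels /i/ and /u/, so it voices to [b]. /bipufureirez/ → bibufureirez.
Rule 2 (regressive voicing assimilation): no segment meets the environment; /bibufureirez/ is unchanged.
Rule 3 (pre-rhotic lowering): /u/ is a high vowel immediately before /r/, so it lowers to [o]. /i/ is a high vowel immediately before /r/, so it lowers to [e]. /bibufureirez/ → bibuforeerez.
Rule 4 (final e-epenthesis): the form ends in the consonant /z/, so [e] is inserted word-finally. /bibuforeerez/ → bibuforeereze.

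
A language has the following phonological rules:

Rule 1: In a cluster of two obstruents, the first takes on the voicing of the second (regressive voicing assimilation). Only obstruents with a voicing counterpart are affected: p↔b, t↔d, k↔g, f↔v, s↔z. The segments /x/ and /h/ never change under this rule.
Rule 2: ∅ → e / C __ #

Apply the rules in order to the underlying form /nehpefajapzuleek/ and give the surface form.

Rule 1 (regressive voicing assimilation): /p/ precedes the voiced obstruent /z/, so it voices to [b] by assimilation. /nehpefajapzuleek/ → nehpefajabzuleek.
Rule 2 (final e-epenthesis): the form ends in the consonant /k/, so [e] is inserted word-finally. /nehpefajabzuleek/ → nehpefajabzuleeke.

nehpefajabzuleeke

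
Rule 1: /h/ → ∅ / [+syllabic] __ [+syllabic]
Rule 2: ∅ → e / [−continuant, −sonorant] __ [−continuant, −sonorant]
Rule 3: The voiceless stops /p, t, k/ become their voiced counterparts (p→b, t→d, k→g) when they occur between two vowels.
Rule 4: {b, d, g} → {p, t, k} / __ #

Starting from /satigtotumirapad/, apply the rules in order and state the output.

Rule 1 (intervocalic h-deletion): no segment meets the environment; /satigtotumirapad/ is unchanged.
Rule 2 (stop-cluster e-epenthesis): /g/ and /t/ form a stop–stop cluster, so [e] is inserted between them. /satigtotumirapad/ → satigetotumirapad.
Rule 3 (intervocalic voicing): /t/ is a voiceless stop between vowels /a/ and /i/, so it voices to [d]. /t/ is a voiceless stop between vowels /e/ and /o/, so it voices to [d]. /t/ is a voiceless stop between vowels /o/ and /u/, so it voices to [d]. /p/ is a voiceless stop between vowels /a/ and /a/, so it voices to [b]. /satigetotumirapad/ → sadigedodumirabad.
Rule 4 (final devoicing): /d/ is a voiced stop in word-final position, so it devoices to [t]. /sadigedodumirabad/ → sadigedodumirabat.

sadigedodumirabat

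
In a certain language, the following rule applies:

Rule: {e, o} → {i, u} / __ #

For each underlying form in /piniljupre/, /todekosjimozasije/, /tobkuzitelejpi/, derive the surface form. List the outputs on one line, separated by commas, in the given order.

piniljupri, todekosjimozasiji, tobkuzitelejpi

/piniljupre/: /e/ is a mid vowel in word-final position, so it raises to [i]. → [piniljupri].
/todekosjimozasije/: /e/ is a mid vowel in word-final position, so it raises to [i]. → [todekosjimozasiji].
/tobkuzitelejpi/: the rule's environment is not met; surfaces unchanged as [tobkuzitelejpi].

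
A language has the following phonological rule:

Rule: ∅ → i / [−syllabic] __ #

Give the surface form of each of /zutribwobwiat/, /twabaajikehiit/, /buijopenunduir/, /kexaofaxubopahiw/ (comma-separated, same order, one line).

zutribwobwiati, twabaajikehiiti, buijopenunduiri, kexaofaxubopahiwi

/zutribwobwiat/: the form ends in the consonant /t/, so [i] is inserted word-finally. → [zutribwobwiati].
/twabaajikehiit/: the form ends in the consonant /t/, so [i] is inserted word-finally. → [twabaajikehiiti].
/buijopenunduir/: the form ends in the consonant /r/, so [i] is inserted word-finally. → [buijopenunduiri].
/kexaofaxubopahiw/: the form ends in the consonant /w/, so [i] is inserted word-finally. → [kexaofaxubopahiwi].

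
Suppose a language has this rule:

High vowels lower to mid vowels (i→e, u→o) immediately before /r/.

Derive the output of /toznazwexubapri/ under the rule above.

toznazwexubapri

No segment of /toznazwexubapri/ meets the structural description of the rule, so the form surfaces unchanged.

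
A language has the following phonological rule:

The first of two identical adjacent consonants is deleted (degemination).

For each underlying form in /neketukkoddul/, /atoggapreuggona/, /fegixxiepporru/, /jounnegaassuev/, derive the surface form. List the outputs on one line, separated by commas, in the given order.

neketukodul, atogapreugona, fegixieporu, jounegaasuev

/neketukkoddul/: /kk/ is a geminate; the first /k/ deletes. /dd/ is a geminate; the first /d/ deletes. → [neketukodul].
/atoggapreuggona/: /gg/ is a geminate; the first /g/ deletes. /gg/ is a geminate; the first /g/ deletes. → [atogapreugona].
/fegixxiepporru/: /xx/ is a geminate; the first /x/ deletes. /pp/ is a geminate; the first /p/ deletes. /rr/ is a geminate; the first /r/ deletes. → [fegixieporu].
/jounnegaassuev/: /nn/ is a geminate; the first /n/ deletes. /ss/ is a geminate; the first /s/ deletes. → [jounegaasuev].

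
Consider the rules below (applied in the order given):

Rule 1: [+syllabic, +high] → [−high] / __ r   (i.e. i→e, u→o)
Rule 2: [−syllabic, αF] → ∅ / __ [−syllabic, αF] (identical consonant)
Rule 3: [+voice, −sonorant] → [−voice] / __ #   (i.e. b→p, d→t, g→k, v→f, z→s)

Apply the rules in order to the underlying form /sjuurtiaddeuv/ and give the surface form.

Rule 1 (pre-rhotic lowering): /u/ is a high vowel immediately before /r/, so it lowers to [o]. /sjuurtiaddeuv/ → sjuortiaddeuv.
Rule 2 (degemination): /dd/ is a geminate; the first /d/ deletes. /sjuortiaddeuv/ → sjuortiadeuv.
Rule 3 (final devoicing): /v/ is a voiced obstruent in word-final position, so it devoices to [f]. /sjuortiadeuv/ → sjuortiadeuf.

sjuortiadeuf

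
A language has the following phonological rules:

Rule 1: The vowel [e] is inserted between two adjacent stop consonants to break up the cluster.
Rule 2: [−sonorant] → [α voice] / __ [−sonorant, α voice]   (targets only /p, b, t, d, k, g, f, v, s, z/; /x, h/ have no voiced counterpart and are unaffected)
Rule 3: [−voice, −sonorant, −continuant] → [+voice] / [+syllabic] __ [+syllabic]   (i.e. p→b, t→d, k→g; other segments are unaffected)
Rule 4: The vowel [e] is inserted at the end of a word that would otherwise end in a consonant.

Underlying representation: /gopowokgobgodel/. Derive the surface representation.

Rule 1 (stop-cluster e-epenthesis): /k/ and /g/ form a stop–stop cluster, so [e] is inserted between them. /b/ and /g/ form a stop–stop cluster, so [e] is inserted between them. /gopowokgobgodel/ → gopowokegobegodel.
Rule 2 (regressive voicing assimilation): no segment meets the environment; /gopowokegobegodel/ is unchanged.
Rule 3 (intervocalic voicing): /p/ is a voiceless stop between vowels /o/ and /o/, so it voices to [b]. /k/ is a voiceless stop between vowels /o/ and /e/, so it voices to [g]. /gopowokegobegodel/ → gobowogegobegodel.
Rule 4 (final e-epenthesis): the form ends in the consonant /l/, so [e] is inserted word-finally. /gobowogegobegodel/ → gobowogegobegodele.

gobowogegobegodele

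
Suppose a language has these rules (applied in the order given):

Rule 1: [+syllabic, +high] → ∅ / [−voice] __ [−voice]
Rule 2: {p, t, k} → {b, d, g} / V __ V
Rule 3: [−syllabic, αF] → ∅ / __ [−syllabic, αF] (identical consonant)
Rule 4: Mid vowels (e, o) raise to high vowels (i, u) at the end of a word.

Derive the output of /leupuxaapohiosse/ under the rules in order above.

leupxaabohiosi

Rule 1 (high vowel syncope): /u/ is a high vowel flanked by voiceless consonants /p/ and /x/, so it deletes. /leupuxaapohiosse/ → leupxaapohiosse.
Rule 2 (intervocalic voicing): /p/ is a voiceless stop between vowels /a/ and /o/, so it voices to [b]. /leupxaapohiosse/ → leupxaabohiosse.
Rule 3 (degemination): /ss/ is a geminate; the first /s/ deletes. /leupxaabohiosse/ → leupxaabohiose.
Rule 4 (final vowel raising): /e/ is a mid vowel in word-final position, so it raises to [i]. /leupxaabohiose/ → leupxaabohiosi.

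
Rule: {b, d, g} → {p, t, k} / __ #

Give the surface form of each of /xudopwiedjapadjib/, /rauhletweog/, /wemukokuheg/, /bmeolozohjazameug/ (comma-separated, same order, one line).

xudopwiedjapadjip, rauhletweok, wemukokuhek, bmeolozohjazameuk

/xudopwiedjapadjib/: /b/ is a voiced stop in word-final position, so it devoices to [p]. → [xudopwiedjapadjip].
/rauhletweog/: /g/ is a voiced stop in word-final position, so it devoices to [k]. → [rauhletweok].
/wemukokuheg/: /g/ is a voiced stop in word-final position, so it devoices to [k]. → [wemukokuhek].
/bmeolozohjazameug/: /g/ is a voiced stop in word-final position, so it devoices to [k]. → [bmeolozohjazameuk].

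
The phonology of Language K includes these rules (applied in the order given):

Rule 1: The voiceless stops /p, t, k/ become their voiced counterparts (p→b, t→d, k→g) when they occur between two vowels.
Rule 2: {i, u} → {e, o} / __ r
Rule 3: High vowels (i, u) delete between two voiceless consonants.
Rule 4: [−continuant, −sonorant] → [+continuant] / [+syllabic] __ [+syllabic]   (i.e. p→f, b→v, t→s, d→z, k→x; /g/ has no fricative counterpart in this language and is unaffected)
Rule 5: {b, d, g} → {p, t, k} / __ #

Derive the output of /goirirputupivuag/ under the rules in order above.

goererpuzuvivuak

Rule 1 (intervocalic voicing): /t/ is a voiceless stop between vowels /u/ and /u/, so it voices to [d]. /p/ is a voiceless stop between vowels /u/ and /i/, so it voices to [b]. /goirirputupivuag/ → goirirpudubivuag.
Rule 2 (pre-rhotic lowering): /i/ is a high vowel immediately before /r/, so it lowers to [e]. /i/ is a high vowel immediately before /r/, so it lowers to [e]. /goirirpudubivuag/ → goererpudubivuag.
Rule 3 (high vowel syncope): no segment meets the environment; /goererpudubivuag/ is unchanged.
Rule 4 (intervocalic spirantization): /d/ is a stop between vowels /u/ and /u/, so it spirantizes to the fricative [z]. /b/ is a stop between vowels /u/ and /i/, so it spirantizes to the fricative [v]. /goererpudubivuag/ → goererpuzuvivuag.
Rule 5 (final devoicing): /g/ is a voiced stop in word-final position, so it devoices to [k]. /goererpuzuvivuag/ → goererpuzuvivuak.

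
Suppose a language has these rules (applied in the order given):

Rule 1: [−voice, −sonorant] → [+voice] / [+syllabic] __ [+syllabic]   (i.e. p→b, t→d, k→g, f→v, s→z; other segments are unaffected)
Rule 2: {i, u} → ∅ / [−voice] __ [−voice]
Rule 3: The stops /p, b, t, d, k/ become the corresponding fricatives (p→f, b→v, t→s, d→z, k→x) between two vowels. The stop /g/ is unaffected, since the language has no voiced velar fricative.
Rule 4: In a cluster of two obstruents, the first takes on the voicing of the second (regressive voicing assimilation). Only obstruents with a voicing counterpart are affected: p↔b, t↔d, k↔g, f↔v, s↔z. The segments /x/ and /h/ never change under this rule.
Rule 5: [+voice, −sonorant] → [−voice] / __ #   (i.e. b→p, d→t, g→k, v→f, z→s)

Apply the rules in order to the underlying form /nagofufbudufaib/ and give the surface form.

Rule 1 (intervocalic voicing): /f/ is a voiceless obstruent between vowels /o/ and /u/, so it voices to [v]. /f/ is a voiceless obstruent between vowels /u/ and /a/, so it voices to [v]. /nagofufbudufaib/ → nagovufbuduvaib.
Rule 2 (high vowel syncope): no segment meets the environment; /nagovufbuduvaib/ is unchanged.
Rule 3 (intervocalic spirantization): /d/ is a stop between vowels /u/ and /u/, so it spirantizes to the fricative [z]. /nagovufbuduvaib/ → nagovufbuzuvaib.
Rule 4 (regressive voicing assimilation): /f/ precedes the voiced obstruent /b/, so it voices to [v] by assimilation. /nagovufbuzuvaib/ → nagovuvbuzuvaib.
Rule 5 (final devoicing): /b/ is a voiced obstruent in word-final position, so it devoices to [p]. /nagovuvbuzuvaib/ → nagovuvbuzuvaip.

nagovuvbuzuvaip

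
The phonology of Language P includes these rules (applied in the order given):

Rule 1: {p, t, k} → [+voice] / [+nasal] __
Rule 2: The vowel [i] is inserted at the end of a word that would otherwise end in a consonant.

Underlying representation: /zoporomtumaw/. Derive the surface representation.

zoporomdumawi

Rule 1 (post-nasal voicing): /t/ is a voiceless stop immediately after the nasal /m/, so it voices to [d]. /zoporomtumaw/ → zoporomdumaw.
Rule 2 (final i-epenthesis): the form ends in the consonant /w/, so [i] is inserted word-finally. /zoporomdumaw/ → zoporomdumawi.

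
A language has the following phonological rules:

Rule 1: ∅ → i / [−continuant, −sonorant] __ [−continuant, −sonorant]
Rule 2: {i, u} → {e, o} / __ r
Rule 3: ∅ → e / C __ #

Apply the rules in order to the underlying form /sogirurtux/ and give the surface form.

Rule 1 (stop-cluster i-epenthesis): no segment meets the environment; /sogirurtux/ is unchanged.
Rule 2 (pre-rhotic lowering): /i/ is a high vowel immediately before /r/, so it lowers to [e]. /u/ is a high vowel immediately before /r/, so it lowers to [o]. /sogirurtux/ → sogerortux.
Rule 3 (final e-epenthesis): the form ends in the consonant /x/, so [e] is inserted word-finally. /sogerortux/ → sogerortuxe.

sogerortuxe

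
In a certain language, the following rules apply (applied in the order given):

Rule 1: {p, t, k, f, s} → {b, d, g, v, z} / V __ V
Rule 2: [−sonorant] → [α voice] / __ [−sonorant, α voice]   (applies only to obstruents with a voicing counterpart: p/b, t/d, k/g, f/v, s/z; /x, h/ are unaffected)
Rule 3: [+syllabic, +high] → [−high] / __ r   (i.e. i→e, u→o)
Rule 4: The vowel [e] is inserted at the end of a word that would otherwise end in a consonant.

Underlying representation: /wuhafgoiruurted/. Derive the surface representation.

Rule 1 (intervocalic voicing): no segment meets the environment; /wuhafgoiruurted/ is unchanged.
Rule 2 (regressive voicing assimilation): /f/ precedes the voiced obstruent /g/, so it voices to [v] by assimilation. /wuhafgoiruurted/ → wuhavgoiruurted.
Rule 3 (pre-rhotic lowering): /i/ is a high vowel immediately before /r/, so it lowers to [e]. /u/ is a high vowel immediately before /r/, so it lowers to [o]. /wuhavgoiruurted/ → wuhavgoeruorted.
Rule 4 (final e-epenthesis): the form ends in the consonant /d/, so [e] is inserted word-finally. /wuhavgoeruorted/ → wuhavgoeruortede.

wuhavgoeruortede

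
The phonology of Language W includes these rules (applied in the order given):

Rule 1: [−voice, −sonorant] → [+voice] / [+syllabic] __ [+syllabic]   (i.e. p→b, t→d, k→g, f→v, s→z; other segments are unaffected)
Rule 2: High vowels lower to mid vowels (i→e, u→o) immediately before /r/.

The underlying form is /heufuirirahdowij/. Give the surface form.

heuvuererahdowij

Rule 1 (intervocalic voicing): /f/ is a voiceless obstruent between vowels /u/ and /u/, so it voices to [v]. /heufuirirahdowij/ → heuvuirirahdowij.
Rule 2 (pre-rhotic lowering): /i/ is a high vowel immediately before /r/, so it lowers to [e]. /i/ is a high vowel immediately before /r/, so it lowers to [e]. /heuvuirirahdowij/ → heuvuererahdowij.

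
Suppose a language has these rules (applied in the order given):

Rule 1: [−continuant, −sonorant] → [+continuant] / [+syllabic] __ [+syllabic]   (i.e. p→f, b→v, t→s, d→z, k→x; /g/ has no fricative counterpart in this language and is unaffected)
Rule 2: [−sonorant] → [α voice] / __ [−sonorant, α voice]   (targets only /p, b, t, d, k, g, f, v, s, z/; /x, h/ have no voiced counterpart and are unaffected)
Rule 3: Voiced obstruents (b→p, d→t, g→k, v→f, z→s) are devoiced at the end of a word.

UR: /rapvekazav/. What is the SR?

Rule 1 (intervocalic spirantization): /k/ is a stop between vowels /e/ and /a/, so it spirantizes to the fricative [x]. /rapvekazav/ → rapvexazav.
Rule 2 (regressive voicing assimilation): /p/ precedes the voiced obstruent /v/, so it voices to [b] by assimilation. /rapvexazav/ → rabvexazav.
Rule 3 (final devoicing): /v/ is a voiced obstruent in word-final position, so it devoices to [f]. /rabvexazav/ → rabvexazaf.

rabvexazaf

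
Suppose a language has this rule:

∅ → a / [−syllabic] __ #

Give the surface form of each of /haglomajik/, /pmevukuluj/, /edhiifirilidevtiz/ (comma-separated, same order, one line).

haglomajika, pmevukuluja, edhiifirilidevtiza

/haglomajik/: the form ends in the consonant /k/, so [a] is inserted word-finally. → [haglomajika].
/pmevukuluj/: the form ends in the consonant /j/, so [a] is inserted word-finally. → [pmevukuluja].
/edhiifirilidevtiz/: the form ends in the consonant /z/, so [a] is inserted word-finally. → [edhiifirilidevtiza].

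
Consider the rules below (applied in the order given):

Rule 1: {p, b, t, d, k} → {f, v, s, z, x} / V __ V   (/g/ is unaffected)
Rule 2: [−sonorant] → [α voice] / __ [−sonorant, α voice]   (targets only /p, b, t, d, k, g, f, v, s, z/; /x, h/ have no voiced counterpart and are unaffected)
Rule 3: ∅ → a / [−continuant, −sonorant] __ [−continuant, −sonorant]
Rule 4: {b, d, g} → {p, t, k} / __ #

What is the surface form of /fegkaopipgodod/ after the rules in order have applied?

fekakaofibagozot

Rule 1 (intervocalic spirantization): /p/ is a stop between vowels /o/ and /i/, so it spirantizes to the fricative [f]. /d/ is a stop between vowels /o/ and /o/, so it spirantizes to the fricative [z]. /fegkaopipgodod/ → fegkaofipgozod.
Rule 2 (regressive voicing assimilation): /g/ precedes the voiceless obstruent /k/, so it devoices to [k] by assimilation. /p/ precedes the voiced obstruent /g/, so it voices to [b] by assimilation. /fegkaofipgozod/ → fekkaofibgozod.
Rule 3 (stop-cluster a-epenthesis): /k/ and /k/ form a stop–stop cluster, so [a] is inserted between them. /b/ and /g/ form a stop–stop cluster, so [a] is inserted between them. /fekkaofibgozod/ → fekakaofibagozod.
Rule 4 (final devoicing): /d/ is a voiced stop in word-final position, so it devoices to [t]. /fekakaofibagozod/ → fekakaofibagozot.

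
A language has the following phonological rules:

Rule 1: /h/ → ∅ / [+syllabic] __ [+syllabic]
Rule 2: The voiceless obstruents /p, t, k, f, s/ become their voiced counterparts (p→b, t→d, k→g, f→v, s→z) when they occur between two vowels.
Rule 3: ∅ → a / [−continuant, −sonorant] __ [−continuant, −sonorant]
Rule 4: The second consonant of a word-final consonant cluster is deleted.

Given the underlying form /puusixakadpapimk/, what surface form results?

Rule 1 (intervocalic h-deletion): no segment meets the environment; /puusixakadpapimk/ is unchanged.
Rule 2 (intervocalic voicing): /s/ is a voiceless obstruent between vowels /u/ and /i/, so it voices to [z]. /k/ is a voiceless obstruent between vowels /a/ and /a/, so it voices to [g]. /p/ is a voiceless obstruent between vowels /a/ and /i/, so it voices to [b]. /puusixakadpapimk/ → puuzixagadpabimk.
Rule 3 (stop-cluster a-epenthesis): /d/ and /p/ form a stop–stop cluster, so [a] is inserted between them. /puuzixagadpabimk/ → puuzixagadapabimk.
Rule 4 (final cluster simplification): /k/ is the second consonant of a word-final cluster /mk/, so it deletes. /puuzixagadapabimk/ → puuzixagadapabim.

puuzixagadapabim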